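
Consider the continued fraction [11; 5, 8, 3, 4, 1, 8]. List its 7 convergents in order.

11/1, 56/5, 459/41, 1433/128, 6191/553, 7624/681, 67183/6001

Using the convergent recurrence p_i = a_i*p_{i-1} + p_{i-2}, q_i = a_i*q_{i-1} + q_{i-2} with p_{-2}=0, p_{-1}=1, q_{-2}=1, q_{-1}=0:
  i=0: a_0=11, p_0 = 11*1 + 0 = 11, q_0 = 11*0 + 1 = 1.
  i=1: a_1=5, p_1 = 5*11 + 1 = 56, q_1 = 5*1 + 0 = 5.
  i=2: a_2=8, p_2 = 8*56 + 11 = 459, q_2 = 8*5 + 1 = 41.
  i=3: a_3=3, p_3 = 3*459 + 56 = 1433, q_3 = 3*41 + 5 = 128.
  i=4: a_4=4, p_4 = 4*1433 + 459 = 6191, q_4 = 4*128 + 41 = 553.
  i=5: a_5=1, p_5 = 1*6191 + 1433 = 7624, q_5 = 1*553 + 128 = 681.
  i=6: a_6=8, p_6 = 8*7624 + 6191 = 67183, q_6 = 8*681 + 553 = 6001.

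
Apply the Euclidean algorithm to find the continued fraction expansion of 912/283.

[3; 4, 2, 31]

Run the Euclidean algorithm on 912 and 283; the successive quotients are the partial quotients a_0, a_1, ... (each step inverts the fractional part left over by the previous one):
  912 = 3*283 + 63, so a_0 = 3.
  283 = 4*63 + 31, so a_1 = 4.
  63 = 2*31 + 1, so a_2 = 2.
  31 = 31*1 + 0, so a_3 = 31.
The remainder reaches 0 after 4 divisions, so the expansion has 4 partial quotients, read off in order.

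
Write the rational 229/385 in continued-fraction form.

[0; 1, 1, 2, 7, 3, 3]

Run the Euclidean algorithm on 229 and 385; the successive quotients are the partial quotients a_0, a_1, ... (each step inverts the fractional part left over by the previous one):
  229 = 0*385 + 229, so a_0 = 0.
  385 = 1*229 + 156, so a_1 = 1.
  229 = 1*156 + 73, so a_2 = 1.
  156 = 2*73 + 10, so a_3 = 2.
  73 = 7*10 + 3, so a_4 = 7.
  10 = 3*3 + 1, so a_5 = 3.
  3 = 3*1 + 0, so a_6 = 3.
The remainder reaches 0 after 7 divisions, so the expansion has 7 partial quotients, read off in order.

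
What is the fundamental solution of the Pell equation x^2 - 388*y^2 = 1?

First expand sqrt(388) as a continued fraction. With x_i = (sqrt(388) + m_i)/d_i and (m_0, d_0) = (0, 1): a_0 = floor(sqrt(388)) = 19, since 19^2 = 361 <= 388 < 400 = 20^2.
Iterate m_{i+1} = d_i*a_i - m_i, d_{i+1} = (388 - m_{i+1}^2)/d_i, a_{i+1} = floor((a_0 + m_{i+1})/d_{i+1}):
  m_1 = 1*19 - 0 = 19, d_1 = (388 - 19^2)/1 = 27/1 = 27, a_1 = floor((19 + 19)/27) = 1.
  m_2 = 27*1 - 19 = 8, d_2 = (388 - 8^2)/27 = 324/27 = 12, a_2 = floor((19 + 8)/12) = 2.
  m_3 = 12*2 - 8 = 16, d_3 = (388 - 16^2)/12 = 132/12 = 11, a_3 = floor((19 + 16)/11) = 3.
  m_4 = 11*3 - 16 = 17, d_4 = (388 - 17^2)/11 = 99/11 = 9, a_4 = floor((19 + 17)/9) = 4.
  m_5 = 9*4 - 17 = 19, d_5 = (388 - 19^2)/9 = 27/9 = 3, a_5 = floor((19 + 19)/3) = 12.
  m_6 = 3*12 - 19 = 17, d_6 = (388 - 17^2)/3 = 99/3 = 33, a_6 = floor((19 + 17)/33) = 1.
  m_7 = 33*1 - 17 = 16, d_7 = (388 - 16^2)/33 = 132/33 = 4, a_7 = floor((19 + 16)/4) = 8.
  m_8 = 4*8 - 16 = 16, d_8 = (388 - 16^2)/4 = 132/4 = 33, a_8 = floor((19 + 16)/33) = 1.
  m_9 = 33*1 - 16 = 17, d_9 = (388 - 17^2)/33 = 99/33 = 3, a_9 = floor((19 + 17)/3) = 12.
  m_10 = 3*12 - 17 = 19, d_10 = (388 - 19^2)/3 = 27/3 = 9, a_10 = floor((19 + 19)/9) = 4.
  m_11 = 9*4 - 19 = 17, d_11 = (388 - 17^2)/9 = 99/9 = 11, a_11 = floor((19 + 17)/11) = 3.
  m_12 = 11*3 - 17 = 16, d_12 = (388 - 16^2)/11 = 132/11 = 12, a_12 = floor((19 + 16)/12) = 2.
  m_13 = 12*2 - 16 = 8, d_13 = (388 - 8^2)/12 = 324/12 = 27, a_13 = floor((19 + 8)/27) = 1.
  m_14 = 27*1 - 8 = 19, d_14 = (388 - 19^2)/27 = 27/27 = 1, a_14 = floor((19 + 19)/1) = 38.
  m_15 = 1*38 - 19 = 19, d_15 = (388 - 19^2)/1 = 27/1 = 27: (m_15, d_15) = (m_1, d_1) = (19, 27), so from here the quotients repeat a_1, ..., a_14; the period length is 14.
So sqrt(388) = [19; (1, 2, 3, 4, 12, 1, 8, 1, 12, 4, 3, 2, 1, 38)] with period length k = 14.
k is even, so the fundamental solution of x^2 - 388y^2 = 1 is (p_{k-1}, q_{k-1}) = (p_13, q_13); compute convergents through index 13.
Convergents (p_i = a_i*p_{i-1} + p_{i-2}, q_i = a_i*q_{i-1} + q_{i-2} with p_{-2}=0, p_{-1}=1, q_{-2}=1, q_{-1}=0):
  i=0: a_0=19, p_0 = 19*1 + 0 = 19, q_0 = 19*0 + 1 = 1.
  i=1: a_1=1, p_1 = 1*19 + 1 = 20, q_1 = 1*1 + 0 = 1.
  i=2: a_2=2, p_2 = 2*20 + 19 = 59, q_2 = 2*1 + 1 = 3.
  i=3: a_3=3, p_3 = 3*59 + 20 = 197, q_3 = 3*3 + 1 = 10.
  i=4: a_4=4, p_4 = 4*197 + 59 = 847, q_4 = 4*10 + 3 = 43.
  i=5: a_5=12, p_5 = 12*847 + 197 = 10361, q_5 = 12*43 + 10 = 526.
  i=6: a_6=1, p_6 = 1*10361 + 847 = 11208, q_6 = 1*526 + 43 = 569.
  i=7: a_7=8, p_7 = 8*11208 + 10361 = 100025, q_7 = 8*569 + 526 = 5078.
  i=8: a_8=1, p_8 = 1*100025 + 11208 = 111233, q_8 = 1*5078 + 569 = 5647.
  i=9: a_9=12, p_9 = 12*111233 + 100025 = 1434821, q_9 = 12*5647 + 5078 = 72842.
  i=10: a_10=4, p_10 = 4*1434821 + 111233 = 5850517, q_10 = 4*72842 + 5647 = 297015.
  i=11: a_11=3, p_11 = 3*5850517 + 1434821 = 18986372, q_11 = 3*297015 + 72842 = 963887.
  i=12: a_12=2, p_12 = 2*18986372 + 5850517 = 43823261, q_12 = 2*963887 + 297015 = 2224789.
  i=13: a_13=1, p_13 = 1*43823261 + 18986372 = 62809633, q_13 = 1*2224789 + 963887 = 3188676.
Check: 62809633^2 - 388*3188676^2 = 3945049997594689 - 3945049997594688 = 1, so (x, y) = (62809633, 3188676) solves the equation, and by the theorem it is the least positive solution.

(x, y) = (62809633, 3188676)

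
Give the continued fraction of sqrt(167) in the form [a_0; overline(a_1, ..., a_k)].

[12; overline(1, 11, 1, 24)]

Write x_i = (sqrt(167) + m_i)/d_i with (m_0, d_0) = (0, 1). a_0 = floor(sqrt(167)) = 12, since 12^2 = 144 <= 167 < 169 = 13^2.
Iterate m_{i+1} = d_i*a_i - m_i, d_{i+1} = (167 - m_{i+1}^2)/d_i, a_{i+1} = floor((a_0 + m_{i+1})/d_{i+1}):
  m_1 = 1*12 - 0 = 12, d_1 = (167 - 12^2)/1 = 23/1 = 23, a_1 = floor((12 + 12)/23) = 1.
  m_2 = 23*1 - 12 = 11, d_2 = (167 - 11^2)/23 = 46/23 = 2, a_2 = floor((12 + 11)/2) = 11.
  m_3 = 2*11 - 11 = 11, d_3 = (167 - 11^2)/2 = 46/2 = 23, a_3 = floor((12 + 11)/23) = 1.
  m_4 = 23*1 - 11 = 12, d_4 = (167 - 12^2)/23 = 23/23 = 1, a_4 = floor((12 + 12)/1) = 24.
  m_5 = 1*24 - 12 = 12, d_5 = (167 - 12^2)/1 = 23/1 = 23: (m_5, d_5) = (m_1, d_1) = (12, 23), so from here the quotients repeat a_1, ..., a_4; the period length is 4.
Hence the expansion of sqrt(167) is a_0 = 12 followed by the repeating block 1, 11, 1, 24 (period 4).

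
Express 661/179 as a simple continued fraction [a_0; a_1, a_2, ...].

Run the Euclidean algorithm on 661 and 179; the successive quotients are the partial quotients a_0, a_1, ... (each step inverts the fractional part left over by the previous one):
  661 = 3*179 + 124, so a_0 = 3.
  179 = 1*124 + 55, so a_1 = 1.
  124 = 2*55 + 14, so a_2 = 2.
  55 = 3*14 + 13, so a_3 = 3.
  14 = 1*13 + 1, so a_4 = 1.
  13 = 13*1 + 0, so a_5 = 13.
The remainder reaches 0 after 6 divisions, so the expansion has 6 partial quotients, read off in order.

[3; 1, 2, 3, 1, 13]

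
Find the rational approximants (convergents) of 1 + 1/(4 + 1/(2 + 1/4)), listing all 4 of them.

Using the convergent recurrence p_i = a_i*p_{i-1} + p_{i-2}, q_i = a_i*q_{i-1} + q_{i-2} with p_{-2}=0, p_{-1}=1, q_{-2}=1, q_{-1}=0:
  i=0: a_0=1, p_0 = 1*1 + 0 = 1, q_0 = 1*0 + 1 = 1.
  i=1: a_1=4, p_1 = 4*1 + 1 = 5, q_1 = 4*1 + 0 = 4.
  i=2: a_2=2, p_2 = 2*5 + 1 = 11, q_2 = 2*4 + 1 = 9.
  i=3: a_3=4, p_3 = 4*11 + 5 = 49, q_3 = 4*9 + 4 = 40.

1/1, 5/4, 11/9, 49/40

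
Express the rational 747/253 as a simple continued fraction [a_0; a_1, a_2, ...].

[2; 1, 20, 12]

Run the Euclidean algorithm on 747 and 253; the successive quotients are the partial quotients a_0, a_1, ... (each step inverts the fractional part left over by the previous one):
  747 = 2*253 + 241, so a_0 = 2.
  253 = 1*241 + 12, so a_1 = 1.
  241 = 20*12 + 1, so a_2 = 20.
  12 = 12*1 + 0, so a_3 = 12.
The remainder reaches 0 after 4 divisions, so the expansion has 4 partial quotients, read off in order.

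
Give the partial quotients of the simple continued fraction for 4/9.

Run the Euclidean algorithm on 4 and 9; the successive quotients are the partial quotients a_0, a_1, ... (each step inverts the fractional part left over by the previous one):
  4 = 0*9 + 4, so a_0 = 0.
  9 = 2*4 + 1, so a_1 = 2.
  4 = 4*1 + 0, so a_2 = 4.
The remainder reaches 0 after 3 divisions, so the expansion has 3 partial quotients, read off in order.

[0; 2, 4]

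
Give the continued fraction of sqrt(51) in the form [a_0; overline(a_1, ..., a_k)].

[7; overline(7, 14)]

Write x_i = (sqrt(51) + m_i)/d_i with (m_0, d_0) = (0, 1). a_0 = floor(sqrt(51)) = 7, since 7^2 = 49 <= 51 < 64 = 8^2.
Iterate m_{i+1} = d_i*a_i - m_i, d_{i+1} = (51 - m_{i+1}^2)/d_i, a_{i+1} = floor((a_0 + m_{i+1})/d_{i+1}):
  m_1 = 1*7 - 0 = 7, d_1 = (51 - 7^2)/1 = 2/1 = 2, a_1 = floor((7 + 7)/2) = 7.
  m_2 = 2*7 - 7 = 7, d_2 = (51 - 7^2)/2 = 2/2 = 1, a_2 = floor((7 + 7)/1) = 14.
  m_3 = 1*14 - 7 = 7, d_3 = (51 - 7^2)/1 = 2/1 = 2: (m_3, d_3) = (m_1, d_1) = (7, 2), so from here the quotients repeat a_1, a_2; the period length is 2.
Hence the expansion of sqrt(51) is a_0 = 7 followed by the repeating block 7, 14 (period 2).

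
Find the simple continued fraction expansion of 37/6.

[6; 6]

Run the Euclidean algorithm on 37 and 6; the successive quotients are the partial quotients a_0, a_1, ... (each step inverts the fractional part left over by the previous one):
  37 = 6*6 + 1, so a_0 = 6.
  6 = 6*1 + 0, so a_1 = 6.
The remainder reaches 0 after 2 divisions, so the expansion has 2 partial quotients, read off in order.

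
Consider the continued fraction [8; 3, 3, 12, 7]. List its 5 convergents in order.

Using the convergent recurrence p_i = a_i*p_{i-1} + p_{i-2}, q_i = a_i*q_{i-1} + q_{i-2} with p_{-2}=0, p_{-1}=1, q_{-2}=1, q_{-1}=0:
  i=0: a_0=8, p_0 = 8*1 + 0 = 8, q_0 = 8*0 + 1 = 1.
  i=1: a_1=3, p_1 = 3*8 + 1 = 25, q_1 = 3*1 + 0 = 3.
  i=2: a_2=3, p_2 = 3*25 + 8 = 83, q_2 = 3*3 + 1 = 10.
  i=3: a_3=12, p_3 = 12*83 + 25 = 1021, q_3 = 12*10 + 3 = 123.
  i=4: a_4=7, p_4 = 7*1021 + 83 = 7230, q_4 = 7*123 + 10 = 871.

8/1, 25/3, 83/10, 1021/123, 7230/871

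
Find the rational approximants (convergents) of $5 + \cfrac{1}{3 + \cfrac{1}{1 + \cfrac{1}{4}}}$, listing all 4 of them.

5/1, 16/3, 21/4, 100/19

Using the convergent recurrence p_i = a_i*p_{i-1} + p_{i-2}, q_i = a_i*q_{i-1} + q_{i-2} with p_{-2}=0, p_{-1}=1, q_{-2}=1, q_{-1}=0:
  i=0: a_0=5, p_0 = 5*1 + 0 = 5, q_0 = 5*0 + 1 = 1.
  i=1: a_1=3, p_1 = 3*5 + 1 = 16, q_1 = 3*1 + 0 = 3.
  i=2: a_2=1, p_2 = 1*16 + 5 = 21, q_2 = 1*3 + 1 = 4.
  i=3: a_3=4, p_3 = 4*21 + 16 = 100, q_3 = 4*4 + 3 = 19.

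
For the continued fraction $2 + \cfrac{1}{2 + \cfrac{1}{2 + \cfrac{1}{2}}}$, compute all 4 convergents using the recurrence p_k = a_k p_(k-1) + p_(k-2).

Using the convergent recurrence p_i = a_i*p_{i-1} + p_{i-2}, q_i = a_i*q_{i-1} + q_{i-2} with p_{-2}=0, p_{-1}=1, q_{-2}=1, q_{-1}=0:
  i=0: a_0=2, p_0 = 2*1 + 0 = 2, q_0 = 2*0 + 1 = 1.
  i=1: a_1=2, p_1 = 2*2 + 1 = 5, q_1 = 2*1 + 0 = 2.
  i=2: a_2=2, p_2 = 2*5 + 2 = 12, q_2 = 2*2 + 1 = 5.
  i=3: a_3=2, p_3 = 2*12 + 5 = 29, q_3 = 2*5 + 2 = 12.

2/1, 5/2, 12/5, 29/12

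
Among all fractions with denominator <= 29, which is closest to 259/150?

Expand x = 259/150 as a continued fraction with the Euclidean algorithm:
  259 = 1*150 + 109, so a_0 = 1.
  150 = 1*109 + 41, so a_1 = 1.
  109 = 2*41 + 27, so a_2 = 2.
  41 = 1*27 + 14, so a_3 = 1.
  27 = 1*14 + 13, so a_4 = 1.
  14 = 1*13 + 1, so a_5 = 1.
  13 = 13*1 + 0, so a_6 = 13.
so x = [1; 1, 2, 1, 1, 1, 13].
Convergents (p_i = a_i*p_{i-1} + p_{i-2}, q_i = a_i*q_{i-1} + q_{i-2} with p_{-2}=0, p_{-1}=1, q_{-2}=1, q_{-1}=0), until the denominator exceeds 29:
  i=0: a_0=1, p_0 = 1*1 + 0 = 1, q_0 = 1*0 + 1 = 1.
  i=1: a_1=1, p_1 = 1*1 + 1 = 2, q_1 = 1*1 + 0 = 1.
  i=2: a_2=2, p_2 = 2*2 + 1 = 5, q_2 = 2*1 + 1 = 3.
  i=3: a_3=1, p_3 = 1*5 + 2 = 7, q_3 = 1*3 + 1 = 4.
  i=4: a_4=1, p_4 = 1*7 + 5 = 12, q_4 = 1*4 + 3 = 7.
  i=5: a_5=1, p_5 = 1*12 + 7 = 19, q_5 = 1*7 + 4 = 11.
  i=6: a_6=13, p_6 = 13*19 + 12 = 259, q_6 = 13*11 + 7 = 150.
q_6 = 150 > 29, so the last convergent with denominator <= 29 is p_5/q_5 = 19/11.
The closest fraction with denominator <= 29 is either p_5/q_5 or the intermediate fraction (k*p_5 + p_4)/(k*q_5 + q_4) with the largest k >= 1 whose denominator stays <= 29; these approach x as k grows, and every other convergent or intermediate fraction in range is farther away.
Largest k: floor((29 - q_4)/q_5) = floor((29 - 7)/11) = 2.
That gives (2*19 + 12)/(2*11 + 7) = 50/29.
Compare the errors: |x - 19/11| = |259*11 - 19*150|/(150*11) = 1/1650, and |x - 50/29| = |259*29 - 50*150|/(150*29) = 11/4350.
Cross-multiplying, 1*4350 = 4350 < 18150 = 11*1650, so 1/1650 is smaller: the convergent 19/11 is closer to x than 50/29.

19/11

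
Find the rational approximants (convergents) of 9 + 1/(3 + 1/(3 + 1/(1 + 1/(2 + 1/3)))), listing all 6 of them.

Using the convergent recurrence p_i = a_i*p_{i-1} + p_{i-2}, q_i = a_i*q_{i-1} + q_{i-2} with p_{-2}=0, p_{-1}=1, q_{-2}=1, q_{-1}=0:
  i=0: a_0=9, p_0 = 9*1 + 0 = 9, q_0 = 9*0 + 1 = 1.
  i=1: a_1=3, p_1 = 3*9 + 1 = 28, q_1 = 3*1 + 0 = 3.
  i=2: a_2=3, p_2 = 3*28 + 9 = 93, q_2 = 3*3 + 1 = 10.
  i=3: a_3=1, p_3 = 1*93 + 28 = 121, q_3 = 1*10 + 3 = 13.
  i=4: a_4=2, p_4 = 2*121 + 93 = 335, q_4 = 2*13 + 10 = 36.
  i=5: a_5=3, p_5 = 3*335 + 121 = 1126, q_5 = 3*36 + 13 = 121.

9/1, 28/3, 93/10, 121/13, 335/36, 1126/121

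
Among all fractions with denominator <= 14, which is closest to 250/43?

64/11

Expand x = 250/43 as a continued fraction with the Euclidean algorithm:
  250 = 5*43 + 35, so a_0 = 5.
  43 = 1*35 + 8, so a_1 = 1.
  35 = 4*8 + 3, so a_2 = 4.
  8 = 2*3 + 2, so a_3 = 2.
  3 = 1*2 + 1, so a_4 = 1.
  2 = 2*1 + 0, so a_5 = 2.
so x = [5; 1, 4, 2, 1, 2].
Convergents (p_i = a_i*p_{i-1} + p_{i-2}, q_i = a_i*q_{i-1} + q_{i-2} with p_{-2}=0, p_{-1}=1, q_{-2}=1, q_{-1}=0), until the denominator exceeds 14:
  i=0: a_0=5, p_0 = 5*1 + 0 = 5, q_0 = 5*0 + 1 = 1.
  i=1: a_1=1, p_1 = 1*5 + 1 = 6, q_1 = 1*1 + 0 = 1.
  i=2: a_2=4, p_2 = 4*6 + 5 = 29, q_2 = 4*1 + 1 = 5.
  i=3: a_3=2, p_3 = 2*29 + 6 = 64, q_3 = 2*5 + 1 = 11.
  i=4: a_4=1, p_4 = 1*64 + 29 = 93, q_4 = 1*11 + 5 = 16.
q_4 = 16 > 14, so the last convergent with denominator <= 14 is p_3/q_3 = 64/11.
The closest fraction with denominator <= 14 is either p_3/q_3 or the intermediate fraction (k*p_3 + p_2)/(k*q_3 + q_2) with the largest k >= 1 whose denominator stays <= 14; these approach x as k grows, and every other convergent or intermediate fraction in range is farther away.
Largest k: floor((14 - q_2)/q_3) = floor((14 - 5)/11) = 0.
Since k = 0, no intermediate fraction beyond p_3/q_3 has denominator <= 14, so the convergent 64/11 is the closest (its error is |250*11 - 64*43|/(43*11) = 2/473).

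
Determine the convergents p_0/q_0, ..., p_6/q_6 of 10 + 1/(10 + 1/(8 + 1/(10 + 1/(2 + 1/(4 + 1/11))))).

Using the convergent recurrence p_i = a_i*p_{i-1} + p_{i-2}, q_i = a_i*q_{i-1} + q_{i-2} with p_{-2}=0, p_{-1}=1, q_{-2}=1, q_{-1}=0:
  i=0: a_0=10, p_0 = 10*1 + 0 = 10, q_0 = 10*0 + 1 = 1.
  i=1: a_1=10, p_1 = 10*10 + 1 = 101, q_1 = 10*1 + 0 = 10.
  i=2: a_2=8, p_2 = 8*101 + 10 = 818, q_2 = 8*10 + 1 = 81.
  i=3: a_3=10, p_3 = 10*818 + 101 = 8281, q_3 = 10*81 + 10 = 820.
  i=4: a_4=2, p_4 = 2*8281 + 818 = 17380, q_4 = 2*820 + 81 = 1721.
  i=5: a_5=4, p_5 = 4*17380 + 8281 = 77801, q_5 = 4*1721 + 820 = 7704.
  i=6: a_6=11, p_6 = 11*77801 + 17380 = 873191, q_6 = 11*7704 + 1721 = 86465.

10/1, 101/10, 818/81, 8281/820, 17380/1721, 77801/7704, 873191/86465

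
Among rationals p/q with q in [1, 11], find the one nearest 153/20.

84/11

Expand x = 153/20 as a continued fraction with the Euclidean algorithm:
  153 = 7*20 + 13, so a_0 = 7.
  20 = 1*13 + 7, so a_1 = 1.
  13 = 1*7 + 6, so a_2 = 1.
  7 = 1*6 + 1, so a_3 = 1.
  6 = 6*1 + 0, so a_4 = 6.
so x = [7; 1, 1, 1, 6].
Convergents (p_i = a_i*p_{i-1} + p_{i-2}, q_i = a_i*q_{i-1} + q_{i-2} with p_{-2}=0, p_{-1}=1, q_{-2}=1, q_{-1}=0), until the denominator exceeds 11:
  i=0: a_0=7, p_0 = 7*1 + 0 = 7, q_0 = 7*0 + 1 = 1.
  i=1: a_1=1, p_1 = 1*7 + 1 = 8, q_1 = 1*1 + 0 = 1.
  i=2: a_2=1, p_2 = 1*8 + 7 = 15, q_2 = 1*1 + 1 = 2.
  i=3: a_3=1, p_3 = 1*15 + 8 = 23, q_3 = 1*2 + 1 = 3.
  i=4: a_4=6, p_4 = 6*23 + 15 = 153, q_4 = 6*3 + 2 = 20.
q_4 = 20 > 11, so the last convergent with denominator <= 11 is p_3/q_3 = 23/3.
The closest fraction with denominator <= 11 is either p_3/q_3 or the intermediate fraction (k*p_3 + p_2)/(k*q_3 + q_2) with the largest k >= 1 whose denominator stays <= 11; these approach x as k grows, and every other convergent or intermediate fraction in range is farther away.
Largest k: floor((11 - q_2)/q_3) = floor((11 - 2)/3) = 3.
That gives (3*23 + 15)/(3*3 + 2) = 84/11.
Compare the errors: |x - 23/3| = |153*3 - 23*20|/(20*3) = 1/60, and |x - 84/11| = |153*11 - 84*20|/(20*11) = 3/220.
Cross-multiplying, 3*60 = 180 < 220 = 1*220, so 3/220 is smaller: the intermediate fraction 84/11 is closer to x than 23/3.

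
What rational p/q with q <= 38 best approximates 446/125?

Expand x = 446/125 as a continued fraction with the Euclidean algorithm:
  446 = 3*125 + 71, so a_0 = 3.
  125 = 1*71 + 54, so a_1 = 1.
  71 = 1*54 + 17, so a_2 = 1.
  54 = 3*17 + 3, so a_3 = 3.
  17 = 5*3 + 2, so a_4 = 5.
  3 = 1*2 + 1, so a_5 = 1.
  2 = 2*1 + 0, so a_6 = 2.
so x = [3; 1, 1, 3, 5, 1, 2].
Convergents (p_i = a_i*p_{i-1} + p_{i-2}, q_i = a_i*q_{i-1} + q_{i-2} with p_{-2}=0, p_{-1}=1, q_{-2}=1, q_{-1}=0), until the denominator exceeds 38:
  i=0: a_0=3, p_0 = 3*1 + 0 = 3, q_0 = 3*0 + 1 = 1.
  i=1: a_1=1, p_1 = 1*3 + 1 = 4, q_1 = 1*1 + 0 = 1.
  i=2: a_2=1, p_2 = 1*4 + 3 = 7, q_2 = 1*1 + 1 = 2.
  i=3: a_3=3, p_3 = 3*7 + 4 = 25, q_3 = 3*2 + 1 = 7.
  i=4: a_4=5, p_4 = 5*25 + 7 = 132, q_4 = 5*7 + 2 = 37.
  i=5: a_5=1, p_5 = 1*132 + 25 = 157, q_5 = 1*37 + 7 = 44.
q_5 = 44 > 38, so the last convergent with denominator <= 38 is p_4/q_4 = 132/37.
The closest fraction with denominator <= 38 is either p_4/q_4 or the intermediate fraction (k*p_4 + p_3)/(k*q_4 + q_3) with the largest k >= 1 whose denominator stays <= 38; these approach x as k grows, and every other convergent or intermediate fraction in range is farther away.
Largest k: floor((38 - q_3)/q_4) = floor((38 - 7)/37) = 0.
Since k = 0, no intermediate fraction beyond p_4/q_4 has denominator <= 38, so the convergent 132/37 is the closest (its error is |446*37 - 132*125|/(125*37) = 2/4625).

132/37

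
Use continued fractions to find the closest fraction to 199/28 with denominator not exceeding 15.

Expand x = 199/28 as a continued fraction with the Euclidean algorithm:
  199 = 7*28 + 3, so a_0 = 7.
  28 = 9*3 + 1, so a_1 = 9.
  3 = 3*1 + 0, so a_2 = 3.
so x = [7; 9, 3].
Convergents (p_i = a_i*p_{i-1} + p_{i-2}, q_i = a_i*q_{i-1} + q_{i-2} with p_{-2}=0, p_{-1}=1, q_{-2}=1, q_{-1}=0), until the denominator exceeds 15:
  i=0: a_0=7, p_0 = 7*1 + 0 = 7, q_0 = 7*0 + 1 = 1.
  i=1: a_1=9, p_1 = 9*7 + 1 = 64, q_1 = 9*1 + 0 = 9.
  i=2: a_2=3, p_2 = 3*64 + 7 = 199, q_2 = 3*9 + 1 = 28.
q_2 = 28 > 15, so the last convergent with denominator <= 15 is p_1/q_1 = 64/9.
The closest fraction with denominator <= 15 is either p_1/q_1 or the intermediate fraction (k*p_1 + p_0)/(k*q_1 + q_0) with the largest k >= 1 whose denominator stays <= 15; these approach x as k grows, and every other convergent or intermediate fraction in range is farther away.
Largest k: floor((15 - q_0)/q_1) = floor((15 - 1)/9) = 1.
That gives (1*64 + 7)/(1*9 + 1) = 71/10.
Compare the errors: |x - 64/9| = |199*9 - 64*28|/(28*9) = 1/252, and |x - 71/10| = |199*10 - 71*28|/(28*10) = 2/280.
Cross-multiplying, 1*280 = 280 < 504 = 2*252, so 1/252 is smaller: the convergent 64/9 is closer to x than 71/10.

64/9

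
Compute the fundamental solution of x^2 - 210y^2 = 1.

(x, y) = (29, 2)

First expand sqrt(210) as a continued fraction. With x_i = (sqrt(210) + m_i)/d_i and (m_0, d_0) = (0, 1): a_0 = floor(sqrt(210)) = 14, since 14^2 = 196 <= 210 < 225 = 15^2.
Iterate m_{i+1} = d_i*a_i - m_i, d_{i+1} = (210 - m_{i+1}^2)/d_i, a_{i+1} = floor((a_0 + m_{i+1})/d_{i+1}):
  m_1 = 1*14 - 0 = 14, d_1 = (210 - 14^2)/1 = 14/1 = 14, a_1 = floor((14 + 14)/14) = 2.
  m_2 = 14*2 - 14 = 14, d_2 = (210 - 14^2)/14 = 14/14 = 1, a_2 = floor((14 + 14)/1) = 28.
  m_3 = 1*28 - 14 = 14, d_3 = (210 - 14^2)/1 = 14/1 = 14: (m_3, d_3) = (m_1, d_1) = (14, 14), so from here the quotients repeat a_1, a_2; the period length is 2.
So sqrt(210) = [14; (2, 28)] with period length k = 2.
k is even, so the fundamental solution of x^2 - 210y^2 = 1 is (p_{k-1}, q_{k-1}) = (p_1, q_1); compute convergents through index 1.
Convergents (p_i = a_i*p_{i-1} + p_{i-2}, q_i = a_i*q_{i-1} + q_{i-2} with p_{-2}=0, p_{-1}=1, q_{-2}=1, q_{-1}=0):
  i=0: a_0=14, p_0 = 14*1 + 0 = 14, q_0 = 14*0 + 1 = 1.
  i=1: a_1=2, p_1 = 2*14 + 1 = 29, q_1 = 2*1 + 0 = 2.
Check: 29^2 - 210*2^2 = 841 - 840 = 1, so (x, y) = (29, 2) solves the equation, and by the theorem it is the least positive solution.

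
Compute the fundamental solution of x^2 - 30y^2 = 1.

First expand sqrt(30) as a continued fraction. With x_i = (sqrt(30) + m_i)/d_i and (m_0, d_0) = (0, 1): a_0 = floor(sqrt(30)) = 5, since 5^2 = 25 <= 30 < 36 = 6^2.
Iterate m_{i+1} = d_i*a_i - m_i, d_{i+1} = (30 - m_{i+1}^2)/d_i, a_{i+1} = floor((a_0 + m_{i+1})/d_{i+1}):
  m_1 = 1*5 - 0 = 5, d_1 = (30 - 5^2)/1 = 5/1 = 5, a_1 = floor((5 + 5)/5) = 2.
  m_2 = 5*2 - 5 = 5, d_2 = (30 - 5^2)/5 = 5/5 = 1, a_2 = floor((5 + 5)/1) = 10.
  m_3 = 1*10 - 5 = 5, d_3 = (30 - 5^2)/1 = 5/1 = 5: (m_3, d_3) = (m_1, d_1) = (5, 5), so from here the quotients repeat a_1, a_2; the period length is 2.
So sqrt(30) = [5; (2, 10)] with period length k = 2.
k is even, so the fundamental solution of x^2 - 30y^2 = 1 is (p_{k-1}, q_{k-1}) = (p_1, q_1); compute convergents through index 1.
Convergents (p_i = a_i*p_{i-1} + p_{i-2}, q_i = a_i*q_{i-1} + q_{i-2} with p_{-2}=0, p_{-1}=1, q_{-2}=1, q_{-1}=0):
  i=0: a_0=5, p_0 = 5*1 + 0 = 5, q_0 = 5*0 + 1 = 1.
  i=1: a_1=2, p_1 = 2*5 + 1 = 11, q_1 = 2*1 + 0 = 2.
Check: 11^2 - 30*2^2 = 121 - 120 = 1, so (x, y) = (11, 2) solves the equation, and by the theorem it is the least positive solution.

(x, y) = (11, 2)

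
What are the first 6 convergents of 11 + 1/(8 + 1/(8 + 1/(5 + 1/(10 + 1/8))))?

Using the convergent recurrence p_i = a_i*p_{i-1} + p_{i-2}, q_i = a_i*q_{i-1} + q_{i-2} with p_{-2}=0, p_{-1}=1, q_{-2}=1, q_{-1}=0:
  i=0: a_0=11, p_0 = 11*1 + 0 = 11, q_0 = 11*0 + 1 = 1.
  i=1: a_1=8, p_1 = 8*11 + 1 = 89, q_1 = 8*1 + 0 = 8.
  i=2: a_2=8, p_2 = 8*89 + 11 = 723, q_2 = 8*8 + 1 = 65.
  i=3: a_3=5, p_3 = 5*723 + 89 = 3704, q_3 = 5*65 + 8 = 333.
  i=4: a_4=10, p_4 = 10*3704 + 723 = 37763, q_4 = 10*333 + 65 = 3395.
  i=5: a_5=8, p_5 = 8*37763 + 3704 = 305808, q_5 = 8*3395 + 333 = 27493.

11/1, 89/8, 723/65, 3704/333, 37763/3395, 305808/27493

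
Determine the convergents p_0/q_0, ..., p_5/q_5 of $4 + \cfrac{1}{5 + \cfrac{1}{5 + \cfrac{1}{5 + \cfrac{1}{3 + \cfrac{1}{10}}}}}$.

4/1, 21/5, 109/26, 566/135, 1807/431, 18636/4445

Using the convergent recurrence p_i = a_i*p_{i-1} + p_{i-2}, q_i = a_i*q_{i-1} + q_{i-2} with p_{-2}=0, p_{-1}=1, q_{-2}=1, q_{-1}=0:
  i=0: a_0=4, p_0 = 4*1 + 0 = 4, q_0 = 4*0 + 1 = 1.
  i=1: a_1=5, p_1 = 5*4 + 1 = 21, q_1 = 5*1 + 0 = 5.
  i=2: a_2=5, p_2 = 5*21 + 4 = 109, q_2 = 5*5 + 1 = 26.
  i=3: a_3=5, p_3 = 5*109 + 21 = 566, q_3 = 5*26 + 5 = 135.
  i=4: a_4=3, p_4 = 3*566 + 109 = 1807, q_4 = 3*135 + 26 = 431.
  i=5: a_5=10, p_5 = 10*1807 + 566 = 18636, q_5 = 10*431 + 135 = 4445.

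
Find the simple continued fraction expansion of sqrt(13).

[3; (1, 1, 1, 1, 6)]

Write x_i = (sqrt(13) + m_i)/d_i with (m_0, d_0) = (0, 1). a_0 = floor(sqrt(13)) = 3, since 3^2 = 9 <= 13 < 16 = 4^2.
Iterate m_{i+1} = d_i*a_i - m_i, d_{i+1} = (13 - m_{i+1}^2)/d_i, a_{i+1} = floor((a_0 + m_{i+1})/d_{i+1}):
  m_1 = 1*3 - 0 = 3, d_1 = (13 - 3^2)/1 = 4/1 = 4, a_1 = floor((3 + 3)/4) = 1.
  m_2 = 4*1 - 3 = 1, d_2 = (13 - 1^2)/4 = 12/4 = 3, a_2 = floor((3 + 1)/3) = 1.
  m_3 = 3*1 - 1 = 2, d_3 = (13 - 2^2)/3 = 9/3 = 3, a_3 = floor((3 + 2)/3) = 1.
  m_4 = 3*1 - 2 = 1, d_4 = (13 - 1^2)/3 = 12/3 = 4, a_4 = floor((3 + 1)/4) = 1.
  m_5 = 4*1 - 1 = 3, d_5 = (13 - 3^2)/4 = 4/4 = 1, a_5 = floor((3 + 3)/1) = 6.
  m_6 = 1*6 - 3 = 3, d_6 = (13 - 3^2)/1 = 4/1 = 4: (m_6, d_6) = (m_1, d_1) = (3, 4), so from here the quotients repeat a_1, ..., a_5; the period length is 5.
Hence the expansion of sqrt(13) is a_0 = 3 followed by the repeating block 1, 1, 1, 1, 6 (period 5).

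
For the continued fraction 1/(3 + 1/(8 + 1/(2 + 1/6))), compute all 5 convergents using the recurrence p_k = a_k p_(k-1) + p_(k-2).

0/1, 1/3, 8/25, 17/53, 110/343

Using the convergent recurrence p_i = a_i*p_{i-1} + p_{i-2}, q_i = a_i*q_{i-1} + q_{i-2} with p_{-2}=0, p_{-1}=1, q_{-2}=1, q_{-1}=0:
  i=0: a_0=0, p_0 = 0*1 + 0 = 0, q_0 = 0*0 + 1 = 1.
  i=1: a_1=3, p_1 = 3*0 + 1 = 1, q_1 = 3*1 + 0 = 3.
  i=2: a_2=8, p_2 = 8*1 + 0 = 8, q_2 = 8*3 + 1 = 25.
  i=3: a_3=2, p_3 = 2*8 + 1 = 17, q_3 = 2*25 + 3 = 53.
  i=4: a_4=6, p_4 = 6*17 + 8 = 110, q_4 = 6*53 + 25 = 343.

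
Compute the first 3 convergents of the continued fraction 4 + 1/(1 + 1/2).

4/1, 5/1, 14/3

Using the convergent recurrence p_i = a_i*p_{i-1} + p_{i-2}, q_i = a_i*q_{i-1} + q_{i-2} with p_{-2}=0, p_{-1}=1, q_{-2}=1, q_{-1}=0:
  i=0: a_0=4, p_0 = 4*1 + 0 = 4, q_0 = 4*0 + 1 = 1.
  i=1: a_1=1, p_1 = 1*4 + 1 = 5, q_1 = 1*1 + 0 = 1.
  i=2: a_2=2, p_2 = 2*5 + 4 = 14, q_2 = 2*1 + 1 = 3.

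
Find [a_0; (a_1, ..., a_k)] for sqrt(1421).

Write x_i = (sqrt(1421) + m_i)/d_i with (m_0, d_0) = (0, 1). a_0 = floor(sqrt(1421)) = 37, since 37^2 = 1369 <= 1421 < 1444 = 38^2.
Iterate m_{i+1} = d_i*a_i - m_i, d_{i+1} = (1421 - m_{i+1}^2)/d_i, a_{i+1} = floor((a_0 + m_{i+1})/d_{i+1}):
  m_1 = 1*37 - 0 = 37, d_1 = (1421 - 37^2)/1 = 52/1 = 52, a_1 = floor((37 + 37)/52) = 1.
  m_2 = 52*1 - 37 = 15, d_2 = (1421 - 15^2)/52 = 1196/52 = 23, a_2 = floor((37 + 15)/23) = 2.
  m_3 = 23*2 - 15 = 31, d_3 = (1421 - 31^2)/23 = 460/23 = 20, a_3 = floor((37 + 31)/20) = 3.
  m_4 = 20*3 - 31 = 29, d_4 = (1421 - 29^2)/20 = 580/20 = 29, a_4 = floor((37 + 29)/29) = 2.
  m_5 = 29*2 - 29 = 29, d_5 = (1421 - 29^2)/29 = 580/29 = 20, a_5 = floor((37 + 29)/20) = 3.
  m_6 = 20*3 - 29 = 31, d_6 = (1421 - 31^2)/20 = 460/20 = 23, a_6 = floor((37 + 31)/23) = 2.
  m_7 = 23*2 - 31 = 15, d_7 = (1421 - 15^2)/23 = 1196/23 = 52, a_7 = floor((37 + 15)/52) = 1.
  m_8 = 52*1 - 15 = 37, d_8 = (1421 - 37^2)/52 = 52/52 = 1, a_8 = floor((37 + 37)/1) = 74.
  m_9 = 1*74 - 37 = 37, d_9 = (1421 - 37^2)/1 = 52/1 = 52: (m_9, d_9) = (m_1, d_1) = (37, 52), so from here the quotients repeat a_1, ..., a_8; the period length is 8.
Hence the expansion of sqrt(1421) is a_0 = 37 followed by the repeating block 1, 2, 3, 2, 3, 2, 1, 74 (period 8).

[37; (1, 2, 3, 2, 3, 2, 1, 74)]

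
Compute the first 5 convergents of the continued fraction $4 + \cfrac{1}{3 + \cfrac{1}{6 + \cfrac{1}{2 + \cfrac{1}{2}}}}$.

Using the convergent recurrence p_i = a_i*p_{i-1} + p_{i-2}, q_i = a_i*q_{i-1} + q_{i-2} with p_{-2}=0, p_{-1}=1, q_{-2}=1, q_{-1}=0:
  i=0: a_0=4, p_0 = 4*1 + 0 = 4, q_0 = 4*0 + 1 = 1.
  i=1: a_1=3, p_1 = 3*4 + 1 = 13, q_1 = 3*1 + 0 = 3.
  i=2: a_2=6, p_2 = 6*13 + 4 = 82, q_2 = 6*3 + 1 = 19.
  i=3: a_3=2, p_3 = 2*82 + 13 = 177, q_3 = 2*19 + 3 = 41.
  i=4: a_4=2, p_4 = 2*177 + 82 = 436, q_4 = 2*41 + 19 = 101.

4/1, 13/3, 82/19, 177/41, 436/101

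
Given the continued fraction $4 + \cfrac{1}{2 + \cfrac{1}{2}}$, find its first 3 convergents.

4/1, 9/2, 22/5

Using the convergent recurrence p_i = a_i*p_{i-1} + p_{i-2}, q_i = a_i*q_{i-1} + q_{i-2} with p_{-2}=0, p_{-1}=1, q_{-2}=1, q_{-1}=0:
  i=0: a_0=4, p_0 = 4*1 + 0 = 4, q_0 = 4*0 + 1 = 1.
  i=1: a_1=2, p_1 = 2*4 + 1 = 9, q_1 = 2*1 + 0 = 2.
  i=2: a_2=2, p_2 = 2*9 + 4 = 22, q_2 = 2*2 + 1 = 5.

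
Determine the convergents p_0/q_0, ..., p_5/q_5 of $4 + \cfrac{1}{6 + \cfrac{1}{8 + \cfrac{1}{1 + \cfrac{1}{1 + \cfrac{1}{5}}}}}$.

Using the convergent recurrence p_i = a_i*p_{i-1} + p_{i-2}, q_i = a_i*q_{i-1} + q_{i-2} with p_{-2}=0, p_{-1}=1, q_{-2}=1, q_{-1}=0:
  i=0: a_0=4, p_0 = 4*1 + 0 = 4, q_0 = 4*0 + 1 = 1.
  i=1: a_1=6, p_1 = 6*4 + 1 = 25, q_1 = 6*1 + 0 = 6.
  i=2: a_2=8, p_2 = 8*25 + 4 = 204, q_2 = 8*6 + 1 = 49.
  i=3: a_3=1, p_3 = 1*204 + 25 = 229, q_3 = 1*49 + 6 = 55.
  i=4: a_4=1, p_4 = 1*229 + 204 = 433, q_4 = 1*55 + 49 = 104.
  i=5: a_5=5, p_5 = 5*433 + 229 = 2394, q_5 = 5*104 + 55 = 575.

4/1, 25/6, 204/49, 229/55, 433/104, 2394/575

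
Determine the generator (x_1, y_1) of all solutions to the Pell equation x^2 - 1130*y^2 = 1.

First expand sqrt(1130) as a continued fraction. With x_i = (sqrt(1130) + m_i)/d_i and (m_0, d_0) = (0, 1): a_0 = floor(sqrt(1130)) = 33, since 33^2 = 1089 <= 1130 < 1156 = 34^2.
Iterate m_{i+1} = d_i*a_i - m_i, d_{i+1} = (1130 - m_{i+1}^2)/d_i, a_{i+1} = floor((a_0 + m_{i+1})/d_{i+1}):
  m_1 = 1*33 - 0 = 33, d_1 = (1130 - 33^2)/1 = 41/1 = 41, a_1 = floor((33 + 33)/41) = 1.
  m_2 = 41*1 - 33 = 8, d_2 = (1130 - 8^2)/41 = 1066/41 = 26, a_2 = floor((33 + 8)/26) = 1.
  m_3 = 26*1 - 8 = 18, d_3 = (1130 - 18^2)/26 = 806/26 = 31, a_3 = floor((33 + 18)/31) = 1.
  m_4 = 31*1 - 18 = 13, d_4 = (1130 - 13^2)/31 = 961/31 = 31, a_4 = floor((33 + 13)/31) = 1.
  m_5 = 31*1 - 13 = 18, d_5 = (1130 - 18^2)/31 = 806/31 = 26, a_5 = floor((33 + 18)/26) = 1.
  m_6 = 26*1 - 18 = 8, d_6 = (1130 - 8^2)/26 = 1066/26 = 41, a_6 = floor((33 + 8)/41) = 1.
  m_7 = 41*1 - 8 = 33, d_7 = (1130 - 33^2)/41 = 41/41 = 1, a_7 = floor((33 + 33)/1) = 66.
  m_8 = 1*66 - 33 = 33, d_8 = (1130 - 33^2)/1 = 41/1 = 41: (m_8, d_8) = (m_1, d_1) = (33, 41), so from here the quotients repeat a_1, ..., a_7; the period length is 7.
So sqrt(1130) = [33; (1, 1, 1, 1, 1, 1, 66)] with period length k = 7.
k is odd, so (p_{k-1}, q_{k-1}) only solves x^2 - 1130y^2 = -1 and the fundamental solution of x^2 - 1130y^2 = 1 is (p_{2k-1}, q_{2k-1}) = (p_13, q_13); compute convergents through index 13, running through the period twice.
Convergents (p_i = a_i*p_{i-1} + p_{i-2}, q_i = a_i*q_{i-1} + q_{i-2} with p_{-2}=0, p_{-1}=1, q_{-2}=1, q_{-1}=0):
  i=0: a_0=33, p_0 = 33*1 + 0 = 33, q_0 = 33*0 + 1 = 1.
  i=1: a_1=1, p_1 = 1*33 + 1 = 34, q_1 = 1*1 + 0 = 1.
  i=2: a_2=1, p_2 = 1*34 + 33 = 67, q_2 = 1*1 + 1 = 2.
  i=3: a_3=1, p_3 = 1*67 + 34 = 101, q_3 = 1*2 + 1 = 3.
  i=4: a_4=1, p_4 = 1*101 + 67 = 168, q_4 = 1*3 + 2 = 5.
  i=5: a_5=1, p_5 = 1*168 + 101 = 269, q_5 = 1*5 + 3 = 8.
  i=6: a_6=1, p_6 = 1*269 + 168 = 437, q_6 = 1*8 + 5 = 13.
  i=7: a_7=66, p_7 = 66*437 + 269 = 29111, q_7 = 66*13 + 8 = 866.
  i=8: a_8=1, p_8 = 1*29111 + 437 = 29548, q_8 = 1*866 + 13 = 879.
  i=9: a_9=1, p_9 = 1*29548 + 29111 = 58659, q_9 = 1*879 + 866 = 1745.
  i=10: a_10=1, p_10 = 1*58659 + 29548 = 88207, q_10 = 1*1745 + 879 = 2624.
  i=11: a_11=1, p_11 = 1*88207 + 58659 = 146866, q_11 = 1*2624 + 1745 = 4369.
  i=12: a_12=1, p_12 = 1*146866 + 88207 = 235073, q_12 = 1*4369 + 2624 = 6993.
  i=13: a_13=1, p_13 = 1*235073 + 146866 = 381939, q_13 = 1*6993 + 4369 = 11362.
Indeed p_6^2 - 1130*q_6^2 = 190969 - 190970 = -1, not +1.
Check: 381939^2 - 1130*11362^2 = 145877399721 - 145877399720 = 1, so (x, y) = (381939, 11362) solves the equation, and by the theorem it is the least positive solution.

(x, y) = (381939, 11362)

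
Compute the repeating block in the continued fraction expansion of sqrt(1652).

Write x_i = (sqrt(1652) + m_i)/d_i with (m_0, d_0) = (0, 1). a_0 = floor(sqrt(1652)) = 40, since 40^2 = 1600 <= 1652 < 1681 = 41^2.
Iterate m_{i+1} = d_i*a_i - m_i, d_{i+1} = (1652 - m_{i+1}^2)/d_i, a_{i+1} = floor((a_0 + m_{i+1})/d_{i+1}):
  m_1 = 1*40 - 0 = 40, d_1 = (1652 - 40^2)/1 = 52/1 = 52, a_1 = floor((40 + 40)/52) = 1.
  m_2 = 52*1 - 40 = 12, d_2 = (1652 - 12^2)/52 = 1508/52 = 29, a_2 = floor((40 + 12)/29) = 1.
  m_3 = 29*1 - 12 = 17, d_3 = (1652 - 17^2)/29 = 1363/29 = 47, a_3 = floor((40 + 17)/47) = 1.
  m_4 = 47*1 - 17 = 30, d_4 = (1652 - 30^2)/47 = 752/47 = 16, a_4 = floor((40 + 30)/16) = 4.
  m_5 = 16*4 - 30 = 34, d_5 = (1652 - 34^2)/16 = 496/16 = 31, a_5 = floor((40 + 34)/31) = 2.
  m_6 = 31*2 - 34 = 28, d_6 = (1652 - 28^2)/31 = 868/31 = 28, a_6 = floor((40 + 28)/28) = 2.
  m_7 = 28*2 - 28 = 28, d_7 = (1652 - 28^2)/28 = 868/28 = 31, a_7 = floor((40 + 28)/31) = 2.
  m_8 = 31*2 - 28 = 34, d_8 = (1652 - 34^2)/31 = 496/31 = 16, a_8 = floor((40 + 34)/16) = 4.
  m_9 = 16*4 - 34 = 30, d_9 = (1652 - 30^2)/16 = 752/16 = 47, a_9 = floor((40 + 30)/47) = 1.
  m_10 = 47*1 - 30 = 17, d_10 = (1652 - 17^2)/47 = 1363/47 = 29, a_10 = floor((40 + 17)/29) = 1.
  m_11 = 29*1 - 17 = 12, d_11 = (1652 - 12^2)/29 = 1508/29 = 52, a_11 = floor((40 + 12)/52) = 1.
  m_12 = 52*1 - 12 = 40, d_12 = (1652 - 40^2)/52 = 52/52 = 1, a_12 = floor((40 + 40)/1) = 80.
  m_13 = 1*80 - 40 = 40, d_13 = (1652 - 40^2)/1 = 52/1 = 52: (m_13, d_13) = (m_1, d_1) = (40, 52), so from here the quotients repeat a_1, ..., a_12; the period length is 12.
Hence the expansion of sqrt(1652) is a_0 = 40 followed by the repeating block 1, 1, 1, 4, 2, 2, 2, 4, 1, 1, 1, 80 (period 12).

[40; (1, 1, 1, 4, 2, 2, 2, 4, 1, 1, 1, 80)]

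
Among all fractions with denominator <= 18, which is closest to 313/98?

Expand x = 313/98 as a continued fraction with the Euclidean algorithm:
  313 = 3*98 + 19, so a_0 = 3.
  98 = 5*19 + 3, so a_1 = 5.
  19 = 6*3 + 1, so a_2 = 6.
  3 = 3*1 + 0, so a_3 = 3.
so x = [3; 5, 6, 3].
Convergents (p_i = a_i*p_{i-1} + p_{i-2}, q_i = a_i*q_{i-1} + q_{i-2} with p_{-2}=0, p_{-1}=1, q_{-2}=1, q_{-1}=0), until the denominator exceeds 18:
  i=0: a_0=3, p_0 = 3*1 + 0 = 3, q_0 = 3*0 + 1 = 1.
  i=1: a_1=5, p_1 = 5*3 + 1 = 16, q_1 = 5*1 + 0 = 5.
  i=2: a_2=6, p_2 = 6*16 + 3 = 99, q_2 = 6*5 + 1 = 31.
q_2 = 31 > 18, so the last convergent with denominator <= 18 is p_1/q_1 = 16/5.
The closest fraction with denominator <= 18 is either p_1/q_1 or the intermediate fraction (k*p_1 + p_0)/(k*q_1 + q_0) with the largest k >= 1 whose denominator stays <= 18; these approach x as k grows, and every other convergent or intermediate fraction in range is farther away.
Largest k: floor((18 - q_0)/q_1) = floor((18 - 1)/5) = 3.
That gives (3*16 + 3)/(3*5 + 1) = 51/16.
Compare the errors: |x - 16/5| = |313*5 - 16*98|/(98*5) = 3/490, and |x - 51/16| = |313*16 - 51*98|/(98*16) = 10/1568.
Cross-multiplying, 3*1568 = 4704 < 4900 = 10*490, so 3/490 is smaller: the convergent 16/5 is closer to x than 51/16.

16/5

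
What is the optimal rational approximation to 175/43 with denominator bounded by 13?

Expand x = 175/43 as a continued fraction with the Euclidean algorithm:
  175 = 4*43 + 3, so a_0 = 4.
  43 = 14*3 + 1, so a_1 = 14.
  3 = 3*1 + 0, so a_2 = 3.
so x = [4; 14, 3].
Convergents (p_i = a_i*p_{i-1} + p_{i-2}, q_i = a_i*q_{i-1} + q_{i-2} with p_{-2}=0, p_{-1}=1, q_{-2}=1, q_{-1}=0), until the denominator exceeds 13:
  i=0: a_0=4, p_0 = 4*1 + 0 = 4, q_0 = 4*0 + 1 = 1.
  i=1: a_1=14, p_1 = 14*4 + 1 = 57, q_1 = 14*1 + 0 = 14.
q_1 = 14 > 13, so the last convergent with denominator <= 13 is p_0/q_0 = 4/1.
The closest fraction with denominator <= 13 is either p_0/q_0 or the intermediate fraction (k*p_0 + p_{-1})/(k*q_0 + q_{-1}) with the largest k >= 1 whose denominator stays <= 13; these approach x as k grows, and every other convergent or intermediate fraction in range is farther away.
Largest k: floor((13 - q_{-1})/q_0) = floor((13 - 0)/1) = 13 (using the seeds p_{-1} = 1, q_{-1} = 0).
That gives (13*4 + 1)/(13*1 + 0) = 53/13.
Compare the errors: |x - 4/1| = |175*1 - 4*43|/(43*1) = 3/43, and |x - 53/13| = |175*13 - 53*43|/(43*13) = 4/559.
Cross-multiplying, 4*43 = 172 < 1677 = 3*559, so 4/559 is smaller: the intermediate fraction 53/13 is closer to x than 4/1.

53/13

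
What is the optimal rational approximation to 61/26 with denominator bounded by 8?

Expand x = 61/26 as a continued fraction with the Euclidean algorithm:
  61 = 2*26 + 9, so a_0 = 2.
  26 = 2*9 + 8, so a_1 = 2.
  9 = 1*8 + 1, so a_2 = 1.
  8 = 8*1 + 0, so a_3 = 8.
so x = [2; 2, 1, 8].
Convergents (p_i = a_i*p_{i-1} + p_{i-2}, q_i = a_i*q_{i-1} + q_{i-2} with p_{-2}=0, p_{-1}=1, q_{-2}=1, q_{-1}=0), until the denominator exceeds 8:
  i=0: a_0=2, p_0 = 2*1 + 0 = 2, q_0 = 2*0 + 1 = 1.
  i=1: a_1=2, p_1 = 2*2 + 1 = 5, q_1 = 2*1 + 0 = 2.
  i=2: a_2=1, p_2 = 1*5 + 2 = 7, q_2 = 1*2 + 1 = 3.
  i=3: a_3=8, p_3 = 8*7 + 5 = 61, q_3 = 8*3 + 2 = 26.
q_3 = 26 > 8, so the last convergent with denominator <= 8 is p_2/q_2 = 7/3.
The closest fraction with denominator <= 8 is either p_2/q_2 or the intermediate fraction (k*p_2 + p_1)/(k*q_2 + q_1) with the largest k >= 1 whose denominator stays <= 8; these approach x as k grows, and every other convergent or intermediate fraction in range is farther away.
Largest k: floor((8 - q_1)/q_2) = floor((8 - 2)/3) = 2.
That gives (2*7 + 5)/(2*3 + 2) = 19/8.
Compare the errors: |x - 7/3| = |61*3 - 7*26|/(26*3) = 1/78, and |x - 19/8| = |61*8 - 19*26|/(26*8) = 6/208.
Cross-multiplying, 1*208 = 208 < 468 = 6*78, so 1/78 is smaller: the convergent 7/3 is closer to x than 19/8.

7/3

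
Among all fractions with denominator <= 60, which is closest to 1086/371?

161/55

Expand x = 1086/371 as a continued fraction with the Euclidean algorithm:
  1086 = 2*371 + 344, so a_0 = 2.
  371 = 1*344 + 27, so a_1 = 1.
  344 = 12*27 + 20, so a_2 = 12.
  27 = 1*20 + 7, so a_3 = 1.
  20 = 2*7 + 6, so a_4 = 2.
  7 = 1*6 + 1, so a_5 = 1.
  6 = 6*1 + 0, so a_6 = 6.
so x = [2; 1, 12, 1, 2, 1, 6].
Convergents (p_i = a_i*p_{i-1} + p_{i-2}, q_i = a_i*q_{i-1} + q_{i-2} with p_{-2}=0, p_{-1}=1, q_{-2}=1, q_{-1}=0), until the denominator exceeds 60:
  i=0: a_0=2, p_0 = 2*1 + 0 = 2, q_0 = 2*0 + 1 = 1.
  i=1: a_1=1, p_1 = 1*2 + 1 = 3, q_1 = 1*1 + 0 = 1.
  i=2: a_2=12, p_2 = 12*3 + 2 = 38, q_2 = 12*1 + 1 = 13.
  i=3: a_3=1, p_3 = 1*38 + 3 = 41, q_3 = 1*13 + 1 = 14.
  i=4: a_4=2, p_4 = 2*41 + 38 = 120, q_4 = 2*14 + 13 = 41.
  i=5: a_5=1, p_5 = 1*120 + 41 = 161, q_5 = 1*41 + 14 = 55.
  i=6: a_6=6, p_6 = 6*161 + 120 = 1086, q_6 = 6*55 + 41 = 371.
q_6 = 371 > 60, so the last convergent with denominator <= 60 is p_5/q_5 = 161/55.
The closest fraction with denominator <= 60 is either p_5/q_5 or the intermediate fraction (k*p_5 + p_4)/(k*q_5 + q_4) with the largest k >= 1 whose denominator stays <= 60; these approach x as k grows, and every other convergent or intermediate fraction in range is farther away.
Largest k: floor((60 - q_4)/q_5) = floor((60 - 41)/55) = 0.
Since k = 0, no intermediate fraction beyond p_5/q_5 has denominator <= 60, so the convergent 161/55 is the closest (its error is |1086*55 - 161*371|/(371*55) = 1/20405).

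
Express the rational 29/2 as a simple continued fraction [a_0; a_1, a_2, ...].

[14; 2]

Run the Euclidean algorithm on 29 and 2; the successive quotients are the partial quotients a_0, a_1, ... (each step inverts the fractional part left over by the previous one):
  29 = 14*2 + 1, so a_0 = 14.
  2 = 2*1 + 0, so a_1 = 2.
The remainder reaches 0 after 2 divisions, so the expansion has 2 partial quotients, read off in order.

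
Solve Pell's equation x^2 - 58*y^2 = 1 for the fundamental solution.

First expand sqrt(58) as a continued fraction. With x_i = (sqrt(58) + m_i)/d_i and (m_0, d_0) = (0, 1): a_0 = floor(sqrt(58)) = 7, since 7^2 = 49 <= 58 < 64 = 8^2.
Iterate m_{i+1} = d_i*a_i - m_i, d_{i+1} = (58 - m_{i+1}^2)/d_i, a_{i+1} = floor((a_0 + m_{i+1})/d_{i+1}):
  m_1 = 1*7 - 0 = 7, d_1 = (58 - 7^2)/1 = 9/1 = 9, a_1 = floor((7 + 7)/9) = 1.
  m_2 = 9*1 - 7 = 2, d_2 = (58 - 2^2)/9 = 54/9 = 6, a_2 = floor((7 + 2)/6) = 1.
  m_3 = 6*1 - 2 = 4, d_3 = (58 - 4^2)/6 = 42/6 = 7, a_3 = floor((7 + 4)/7) = 1.
  m_4 = 7*1 - 4 = 3, d_4 = (58 - 3^2)/7 = 49/7 = 7, a_4 = floor((7 + 3)/7) = 1.
  m_5 = 7*1 - 3 = 4, d_5 = (58 - 4^2)/7 = 42/7 = 6, a_5 = floor((7 + 4)/6) = 1.
  m_6 = 6*1 - 4 = 2, d_6 = (58 - 2^2)/6 = 54/6 = 9, a_6 = floor((7 + 2)/9) = 1.
  m_7 = 9*1 - 2 = 7, d_7 = (58 - 7^2)/9 = 9/9 = 1, a_7 = floor((7 + 7)/1) = 14.
  m_8 = 1*14 - 7 = 7, d_8 = (58 - 7^2)/1 = 9/1 = 9: (m_8, d_8) = (m_1, d_1) = (7, 9), so from here the quotients repeat a_1, ..., a_7; the period length is 7.
So sqrt(58) = [7; (1, 1, 1, 1, 1, 1, 14)] with period length k = 7.
k is odd, so (p_{k-1}, q_{k-1}) only solves x^2 - 58y^2 = -1 and the fundamental solution of x^2 - 58y^2 = 1 is (p_{2k-1}, q_{2k-1}) = (p_13, q_13); compute convergents through index 13, running through the period twice.
Convergents (p_i = a_i*p_{i-1} + p_{i-2}, q_i = a_i*q_{i-1} + q_{i-2} with p_{-2}=0, p_{-1}=1, q_{-2}=1, q_{-1}=0):
  i=0: a_0=7, p_0 = 7*1 + 0 = 7, q_0 = 7*0 + 1 = 1.
  i=1: a_1=1, p_1 = 1*7 + 1 = 8, q_1 = 1*1 + 0 = 1.
  i=2: a_2=1, p_2 = 1*8 + 7 = 15, q_2 = 1*1 + 1 = 2.
  i=3: a_3=1, p_3 = 1*15 + 8 = 23, q_3 = 1*2 + 1 = 3.
  i=4: a_4=1, p_4 = 1*23 + 15 = 38, q_4 = 1*3 + 2 = 5.
  i=5: a_5=1, p_5 = 1*38 + 23 = 61, q_5 = 1*5 + 3 = 8.
  i=6: a_6=1, p_6 = 1*61 + 38 = 99, q_6 = 1*8 + 5 = 13.
  i=7: a_7=14, p_7 = 14*99 + 61 = 1447, q_7 = 14*13 + 8 = 190.
  i=8: a_8=1, p_8 = 1*1447 + 99 = 1546, q_8 = 1*190 + 13 = 203.
  i=9: a_9=1, p_9 = 1*1546 + 1447 = 2993, q_9 = 1*203 + 190 = 393.
  i=10: a_10=1, p_10 = 1*2993 + 1546 = 4539, q_10 = 1*393 + 203 = 596.
  i=11: a_11=1, p_11 = 1*4539 + 2993 = 7532, q_11 = 1*596 + 393 = 989.
  i=12: a_12=1, p_12 = 1*7532 + 4539 = 12071, q_12 = 1*989 + 596 = 1585.
  i=13: a_13=1, p_13 = 1*12071 + 7532 = 19603, q_13 = 1*1585 + 989 = 2574.
Indeed p_6^2 - 58*q_6^2 = 9801 - 9802 = -1, not +1.
Check: 19603^2 - 58*2574^2 = 384277609 - 384277608 = 1, so (x, y) = (19603, 2574) solves the equation, and by the theorem it is the least positive solution.

(x, y) = (19603, 2574)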